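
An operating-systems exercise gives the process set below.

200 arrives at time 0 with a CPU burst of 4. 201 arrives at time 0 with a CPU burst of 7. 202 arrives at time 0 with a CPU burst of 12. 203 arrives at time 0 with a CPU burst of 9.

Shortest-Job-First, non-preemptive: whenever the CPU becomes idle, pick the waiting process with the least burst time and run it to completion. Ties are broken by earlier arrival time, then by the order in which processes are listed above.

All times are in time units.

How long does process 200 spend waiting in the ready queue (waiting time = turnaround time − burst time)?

Timeline: | 200 0-4 | 201 4-11 | 203 11-20 | 202 20-32 |
Completion: 200=4  201=11  202=32  203=20
Turnaround (C−A): 200=4  201=11  202=32  203=20
Waiting(200) = turnaround − burst = 4 − 4 = 0

0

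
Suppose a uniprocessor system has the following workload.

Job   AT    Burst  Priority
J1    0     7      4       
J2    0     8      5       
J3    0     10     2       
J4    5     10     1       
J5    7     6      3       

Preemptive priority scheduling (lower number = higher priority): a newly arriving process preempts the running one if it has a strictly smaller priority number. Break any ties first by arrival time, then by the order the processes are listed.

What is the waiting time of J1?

26

Schedule: | J3 0-5 | J4 5-15 | J3 15-20 | J5 20-26 | J1 26-33 | J2 33-41 |
Completion: J1=33  J2=41  J3=20  J4=15  J5=26
Waiting(J1) = turnaround − burst = 33 − 7 = 26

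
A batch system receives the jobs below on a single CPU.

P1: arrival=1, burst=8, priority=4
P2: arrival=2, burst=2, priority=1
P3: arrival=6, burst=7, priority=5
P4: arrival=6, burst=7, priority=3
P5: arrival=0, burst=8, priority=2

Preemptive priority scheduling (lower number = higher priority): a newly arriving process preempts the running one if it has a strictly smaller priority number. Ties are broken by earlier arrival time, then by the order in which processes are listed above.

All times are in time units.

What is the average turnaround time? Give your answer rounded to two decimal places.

Gantt: | P5 0-2 | P2 2-4 | P5 4-10 | P4 10-17 | P1 17-25 | P3 25-32 |
Completion: P1=25  P2=4  P3=32  P4=17  P5=10
Turnaround (C−A): P1=24  P2=2  P3=26  P4=11  P5=10
Turnaround times: P1=24, P2=2, P3=26, P4=11, P5=10
Average turnaround = (24+2+26+11+10) / 5 = 73/5 = 14.60

14.60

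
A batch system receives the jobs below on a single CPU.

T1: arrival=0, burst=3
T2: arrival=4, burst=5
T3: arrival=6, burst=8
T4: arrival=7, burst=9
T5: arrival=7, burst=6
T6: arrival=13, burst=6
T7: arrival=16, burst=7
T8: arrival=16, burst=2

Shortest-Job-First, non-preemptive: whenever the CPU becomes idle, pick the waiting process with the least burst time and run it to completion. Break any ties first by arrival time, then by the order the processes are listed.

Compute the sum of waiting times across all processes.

71

Schedule: | T1 0-3 | idle 3-4 | T2 4-9 | T5 9-15 | T6 15-21 | T8 21-23 | T7 23-30 | T3 30-38 | T4 38-47 |
Completion: T1=3  T2=9  T3=38  T4=47  T5=15  T6=21  T7=30  T8=23
Waiting = turnaround − burst: T1=0, T2=0, T3=24, T4=31, T5=2, T6=2, T7=7, T8=5
Total waiting = 0 + 0 + 24 + 31 + 2 + 2 + 7 + 5 = 71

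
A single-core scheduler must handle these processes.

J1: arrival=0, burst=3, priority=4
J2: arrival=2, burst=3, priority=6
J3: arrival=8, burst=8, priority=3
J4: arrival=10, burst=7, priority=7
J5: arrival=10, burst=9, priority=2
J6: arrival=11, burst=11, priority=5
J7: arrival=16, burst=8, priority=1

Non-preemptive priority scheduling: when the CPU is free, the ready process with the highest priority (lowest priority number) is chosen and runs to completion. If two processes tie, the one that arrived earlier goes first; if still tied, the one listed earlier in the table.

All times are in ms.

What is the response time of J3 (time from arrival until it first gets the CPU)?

Schedule: | J1 0-3 | J2 3-6 | idle 6-8 | J3 8-16 | J7 16-24 | J5 24-33 | J6 33-44 | J4 44-51 |
Completion: J1=3  J2=6  J3=16  J4=51  J5=33  J6=44  J7=24
Response(J3) = first start − arrival = 8 − 8 = 0

0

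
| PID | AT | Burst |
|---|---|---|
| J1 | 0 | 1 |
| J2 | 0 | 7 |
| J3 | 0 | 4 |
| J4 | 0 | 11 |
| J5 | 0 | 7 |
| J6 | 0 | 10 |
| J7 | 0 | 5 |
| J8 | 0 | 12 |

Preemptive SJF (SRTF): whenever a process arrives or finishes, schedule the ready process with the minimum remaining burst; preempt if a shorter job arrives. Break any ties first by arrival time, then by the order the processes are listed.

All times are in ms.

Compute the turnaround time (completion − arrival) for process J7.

10

Timeline: | J1 0-1 | J3 1-5 | J7 5-10 | J2 10-17 | J5 17-24 | J6 24-34 | J4 34-45 | J8 45-57 |
Completion: J1=1  J2=17  J3=5  J4=45  J5=24  J6=34  J7=10  J8=57
Turnaround (C−A): J1=1  J2=17  J3=5  J4=45  J5=24  J6=34  J7=10  J8=57
Turnaround(J7) = completion − arrival = 10 − 0 = 10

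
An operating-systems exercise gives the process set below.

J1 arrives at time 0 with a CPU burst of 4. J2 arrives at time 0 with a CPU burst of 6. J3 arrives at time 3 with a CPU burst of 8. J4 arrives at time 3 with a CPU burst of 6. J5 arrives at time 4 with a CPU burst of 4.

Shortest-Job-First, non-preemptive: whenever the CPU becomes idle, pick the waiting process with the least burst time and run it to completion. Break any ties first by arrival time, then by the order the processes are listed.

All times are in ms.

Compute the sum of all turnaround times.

Schedule: | J1 0-4 | J5 4-8 | J2 8-14 | J4 14-20 | J3 20-28 |
Completion: J1=4  J2=14  J3=28  J4=20  J5=8
Turnaround (C−A): J1=4  J2=14  J3=25  J4=17  J5=4
Turnaround = completion − arrival: J1=4, J2=14, J3=25, J4=17, J5=4
Total turnaround = 4 + 14 + 25 + 17 + 4 = 64

64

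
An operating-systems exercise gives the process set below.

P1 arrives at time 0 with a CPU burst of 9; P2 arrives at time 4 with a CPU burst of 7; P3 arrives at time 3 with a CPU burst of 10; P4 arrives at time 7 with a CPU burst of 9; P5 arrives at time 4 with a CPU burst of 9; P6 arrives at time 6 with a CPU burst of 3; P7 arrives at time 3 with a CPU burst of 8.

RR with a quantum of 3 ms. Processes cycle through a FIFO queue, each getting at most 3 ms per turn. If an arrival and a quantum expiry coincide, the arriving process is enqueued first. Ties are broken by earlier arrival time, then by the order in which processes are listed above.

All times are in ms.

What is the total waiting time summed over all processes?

225

Schedule: | P1 0-3 | P3 3-6 | P7 6-9 | P1 9-12 | P2 12-15 | P5 15-18 | P6 18-21 | P3 21-24 | P4 24-27 | P7 27-30 | P1 30-33 | P2 33-36 | P5 36-39 | P3 39-42 | P4 42-45 | P7 45-47 | P2 47-48 | P5 48-51 | P3 51-52 | P4 52-55 |
Completion: P1=33  P2=48  P3=52  P4=55  P5=51  P6=21  P7=47
Waiting = turnaround − burst: P1=24, P2=37, P3=39, P4=39, P5=38, P6=12, P7=36
Total waiting = 24 + 37 + 39 + 39 + 38 + 12 + 36 = 225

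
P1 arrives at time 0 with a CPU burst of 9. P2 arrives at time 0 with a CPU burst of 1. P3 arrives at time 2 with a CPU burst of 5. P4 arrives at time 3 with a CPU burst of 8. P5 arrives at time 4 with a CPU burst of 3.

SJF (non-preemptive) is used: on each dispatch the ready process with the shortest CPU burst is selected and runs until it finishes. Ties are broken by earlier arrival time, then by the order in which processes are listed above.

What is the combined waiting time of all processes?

Schedule: | P2 0-1 | P1 1-10 | P5 10-13 | P3 13-18 | P4 18-26 |
Completion: P1=10  P2=1  P3=18  P4=26  P5=13
Waiting = turnaround − burst: P1=1, P2=0, P3=11, P4=15, P5=6
Total waiting = 1 + 0 + 11 + 15 + 6 = 33

33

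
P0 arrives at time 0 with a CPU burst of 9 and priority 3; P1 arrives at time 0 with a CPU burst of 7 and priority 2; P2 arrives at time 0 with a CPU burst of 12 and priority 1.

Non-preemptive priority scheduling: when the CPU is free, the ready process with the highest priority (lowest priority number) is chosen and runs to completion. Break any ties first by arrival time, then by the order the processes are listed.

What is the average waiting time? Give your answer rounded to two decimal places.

10.33

Timeline: | P2 0-12 | P1 12-19 | P0 19-28 |
Completion: P0=28  P1=19  P2=12
Waiting times: P0=19, P1=12, P2=0
Average waiting = (19+12+0) / 3 = 31/3 = 10.33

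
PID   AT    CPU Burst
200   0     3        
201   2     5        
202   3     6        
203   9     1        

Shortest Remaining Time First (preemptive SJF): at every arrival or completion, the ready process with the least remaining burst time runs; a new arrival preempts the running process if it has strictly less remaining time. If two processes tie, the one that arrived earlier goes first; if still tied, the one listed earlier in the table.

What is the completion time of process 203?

10

Schedule: | 200 0-3 | 201 3-8 | 202 8-9 | 203 9-10 | 202 10-15 |
Completion: 200=3  201=8  202=15  203=10
Turnaround (C−A): 200=3  201=6  202=12  203=1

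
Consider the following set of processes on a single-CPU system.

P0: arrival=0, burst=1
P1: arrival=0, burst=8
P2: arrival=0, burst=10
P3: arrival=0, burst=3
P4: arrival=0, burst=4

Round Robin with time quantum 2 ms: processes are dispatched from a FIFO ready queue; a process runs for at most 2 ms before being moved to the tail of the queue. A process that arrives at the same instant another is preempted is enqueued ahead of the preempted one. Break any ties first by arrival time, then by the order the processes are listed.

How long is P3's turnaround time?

Timeline: | P0 0-1 | P1 1-3 | P2 3-5 | P3 5-7 | P4 7-9 | P1 9-11 | P2 11-13 | P3 13-14 | P4 14-16 | P1 16-18 | P2 18-20 | P1 20-22 | P2 22-26 |
Completion: P0=1  P1=22  P2=26  P3=14  P4=16
Turnaround(P3) = completion − arrival = 14 − 0 = 14

14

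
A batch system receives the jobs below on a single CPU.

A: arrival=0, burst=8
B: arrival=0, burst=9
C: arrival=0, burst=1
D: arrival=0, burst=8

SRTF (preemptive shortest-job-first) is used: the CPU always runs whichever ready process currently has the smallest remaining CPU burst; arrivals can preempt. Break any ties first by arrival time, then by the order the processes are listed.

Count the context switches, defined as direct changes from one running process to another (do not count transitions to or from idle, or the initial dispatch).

3

Schedule: | C 0-1 | A 1-9 | D 9-17 | B 17-26 |
Completion: A=9  B=26  C=1  D=17
Turnaround (C−A): A=9  B=26  C=1  D=17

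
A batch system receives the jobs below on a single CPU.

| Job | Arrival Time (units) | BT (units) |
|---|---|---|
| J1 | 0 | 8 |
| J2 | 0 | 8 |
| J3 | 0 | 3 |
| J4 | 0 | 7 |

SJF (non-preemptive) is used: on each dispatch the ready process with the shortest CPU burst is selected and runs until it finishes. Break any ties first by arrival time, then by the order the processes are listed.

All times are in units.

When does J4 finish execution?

Gantt: | J3 0-3 | J4 3-10 | J1 10-18 | J2 18-26 |
Completion: J1=18  J2=26  J3=3  J4=10

10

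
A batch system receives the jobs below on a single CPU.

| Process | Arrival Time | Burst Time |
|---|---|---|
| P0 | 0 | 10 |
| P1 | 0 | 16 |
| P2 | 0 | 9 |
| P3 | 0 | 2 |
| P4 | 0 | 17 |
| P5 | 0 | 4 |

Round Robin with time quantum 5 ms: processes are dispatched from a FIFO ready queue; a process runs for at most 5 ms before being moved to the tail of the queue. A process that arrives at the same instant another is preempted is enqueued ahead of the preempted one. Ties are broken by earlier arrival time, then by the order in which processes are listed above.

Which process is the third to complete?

P0

Gantt: | P0 0-5 | P1 5-10 | P2 10-15 | P3 15-17 | P4 17-22 | P5 22-26 | P0 26-31 | P1 31-36 | P2 36-40 | P4 40-45 | P1 45-50 | P4 50-55 | P1 55-56 | P4 56-58 |
Completion: P0=31  P1=56  P2=40  P3=17  P4=58  P5=26
Finish order: P3 → P5 → P0 → P2 → P1 → P4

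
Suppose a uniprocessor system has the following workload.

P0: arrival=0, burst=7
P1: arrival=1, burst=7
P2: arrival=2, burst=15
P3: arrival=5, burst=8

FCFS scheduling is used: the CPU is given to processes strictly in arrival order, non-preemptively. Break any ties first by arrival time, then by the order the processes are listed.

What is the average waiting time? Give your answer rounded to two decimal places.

Schedule: | P0 0-7 | P1 7-14 | P2 14-29 | P3 29-37 |
Completion: P0=7  P1=14  P2=29  P3=37
Turnaround (C−A): P0=7  P1=13  P2=27  P3=32
Waiting times: P0=0, P1=6, P2=12, P3=24
Average waiting = (0+6+12+24) / 4 = 42/4 = 10.50

10.50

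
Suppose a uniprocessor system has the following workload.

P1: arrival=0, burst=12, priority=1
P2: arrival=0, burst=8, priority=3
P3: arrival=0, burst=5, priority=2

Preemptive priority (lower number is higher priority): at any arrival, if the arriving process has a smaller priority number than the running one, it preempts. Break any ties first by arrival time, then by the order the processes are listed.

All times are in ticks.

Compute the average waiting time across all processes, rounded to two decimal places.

9.67

Gantt: | P1 0-12 | P3 12-17 | P2 17-25 |
Completion: P1=12  P2=25  P3=17
Waiting times: P1=0, P2=17, P3=12
Average waiting = (0+17+12) / 3 = 29/3 = 9.67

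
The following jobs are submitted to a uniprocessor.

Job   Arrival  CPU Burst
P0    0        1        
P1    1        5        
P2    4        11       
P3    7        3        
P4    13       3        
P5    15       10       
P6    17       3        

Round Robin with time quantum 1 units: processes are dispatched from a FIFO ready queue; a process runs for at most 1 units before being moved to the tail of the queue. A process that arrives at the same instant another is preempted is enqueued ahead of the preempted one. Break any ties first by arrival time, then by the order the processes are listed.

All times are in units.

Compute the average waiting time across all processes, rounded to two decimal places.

Timeline: | P0 0-1 | P1 1-4 | P2 4-5 | P1 5-6 | P2 6-7 | P1 7-8 | P3 8-9 | P2 9-10 | P3 10-11 | P2 11-12 | P3 12-13 | P2 13-14 | P4 14-15 | P2 15-16 | P5 16-17 | P4 17-18 | P2 18-19 | P6 19-20 | P5 20-21 | P4 21-22 | P2 22-23 | P6 23-24 | P5 24-25 | P2 25-26 | P6 26-27 | P5 27-28 | P2 28-29 | P5 29-30 | P2 30-31 | P5 31-36 |
Completion: P0=1  P1=8  P2=31  P3=13  P4=22  P5=36  P6=27
Turnaround (C−A): P0=1  P1=7  P2=27  P3=6  P4=9  P5=21  P6=10
Waiting times: P0=0, P1=2, P2=16, P3=3, P4=6, P5=11, P6=7
Average waiting = (0+2+16+3+6+11+7) / 7 = 45/7 = 6.43

6.43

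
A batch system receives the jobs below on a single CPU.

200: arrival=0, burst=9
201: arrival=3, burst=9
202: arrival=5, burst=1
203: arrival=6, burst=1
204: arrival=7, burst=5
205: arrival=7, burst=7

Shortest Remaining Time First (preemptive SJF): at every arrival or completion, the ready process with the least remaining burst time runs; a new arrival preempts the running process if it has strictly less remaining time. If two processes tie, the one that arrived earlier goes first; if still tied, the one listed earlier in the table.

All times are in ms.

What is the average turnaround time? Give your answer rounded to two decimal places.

11.17

Timeline: | 200 0-5 | 202 5-6 | 203 6-7 | 200 7-11 | 204 11-16 | 205 16-23 | 201 23-32 |
Completion: 200=11  201=32  202=6  203=7  204=16  205=23
Turnaround (C−A): 200=11  201=29  202=1  203=1  204=9  205=16
Turnaround times: 200=11, 201=29, 202=1, 203=1, 204=9, 205=16
Average turnaround = (11+29+1+1+9+16) / 6 = 67/6 = 11.17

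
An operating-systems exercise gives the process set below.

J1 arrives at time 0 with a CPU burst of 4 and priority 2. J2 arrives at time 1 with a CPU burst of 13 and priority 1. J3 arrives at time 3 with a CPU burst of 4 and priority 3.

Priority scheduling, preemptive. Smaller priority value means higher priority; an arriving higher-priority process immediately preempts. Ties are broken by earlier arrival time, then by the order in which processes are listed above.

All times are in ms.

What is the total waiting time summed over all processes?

27

Timeline: | J1 0-1 | J2 1-14 | J1 14-17 | J3 17-21 |
Completion: J1=17  J2=14  J3=21
Waiting = turnaround − burst: J1=13, J2=0, J3=14
Total waiting = 13 + 0 + 14 = 27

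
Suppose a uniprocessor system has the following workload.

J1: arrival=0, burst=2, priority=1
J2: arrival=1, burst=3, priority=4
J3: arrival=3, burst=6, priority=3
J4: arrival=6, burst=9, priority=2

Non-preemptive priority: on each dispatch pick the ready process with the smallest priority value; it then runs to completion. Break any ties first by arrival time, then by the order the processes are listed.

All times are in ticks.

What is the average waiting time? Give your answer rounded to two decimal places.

Gantt: | J1 0-2 | J2 2-5 | J3 5-11 | J4 11-20 |
Completion: J1=2  J2=5  J3=11  J4=20
Waiting times: J1=0, J2=1, J3=2, J4=5
Average waiting = (0+1+2+5) / 4 = 8/4 = 2.00

2.00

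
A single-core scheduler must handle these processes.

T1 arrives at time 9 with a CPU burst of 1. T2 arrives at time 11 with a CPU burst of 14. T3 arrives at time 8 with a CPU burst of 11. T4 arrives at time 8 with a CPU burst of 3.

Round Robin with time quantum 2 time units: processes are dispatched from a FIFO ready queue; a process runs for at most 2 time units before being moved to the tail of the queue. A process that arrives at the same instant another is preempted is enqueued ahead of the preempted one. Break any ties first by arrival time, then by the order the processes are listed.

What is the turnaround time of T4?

Schedule: | idle 0-8 | T3 8-10 | T4 10-12 | T1 12-13 | T3 13-15 | T2 15-17 | T4 17-18 | T3 18-20 | T2 20-22 | T3 22-24 | T2 24-26 | T3 26-28 | T2 28-30 | T3 30-31 | T2 31-37 |
Completion: T1=13  T2=37  T3=31  T4=18
Turnaround (C−A): T1=4  T2=26  T3=23  T4=10
Turnaround(T4) = completion − arrival = 18 − 8 = 10

10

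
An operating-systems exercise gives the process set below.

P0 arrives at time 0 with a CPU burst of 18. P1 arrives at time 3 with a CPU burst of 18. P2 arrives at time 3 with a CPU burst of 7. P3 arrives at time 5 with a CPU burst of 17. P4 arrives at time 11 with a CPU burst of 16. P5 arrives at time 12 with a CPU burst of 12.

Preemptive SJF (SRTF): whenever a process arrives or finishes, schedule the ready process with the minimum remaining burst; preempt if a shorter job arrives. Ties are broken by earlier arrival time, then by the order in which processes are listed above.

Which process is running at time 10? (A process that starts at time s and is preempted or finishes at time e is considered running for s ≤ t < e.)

Timeline: | P0 0-3 | P2 3-10 | P0 10-12 | P5 12-24 | P0 24-37 | P4 37-53 | P3 53-70 | P1 70-88 |
Completion: P0=37  P1=88  P2=10  P3=70  P4=53  P5=24
Turnaround (C−A): P0=37  P1=85  P2=7  P3=65  P4=42  P5=12

P0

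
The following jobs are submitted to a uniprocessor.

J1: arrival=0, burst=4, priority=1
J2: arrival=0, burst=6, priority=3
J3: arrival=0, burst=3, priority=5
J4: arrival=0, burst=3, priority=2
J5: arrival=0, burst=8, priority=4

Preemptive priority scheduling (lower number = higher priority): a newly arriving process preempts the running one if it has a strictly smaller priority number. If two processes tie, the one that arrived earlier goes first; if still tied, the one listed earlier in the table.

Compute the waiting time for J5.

13

Timeline: | J1 0-4 | J4 4-7 | J2 7-13 | J5 13-21 | J3 21-24 |
Completion: J1=4  J2=13  J3=24  J4=7  J5=21
Turnaround (C−A): J1=4  J2=13  J3=24  J4=7  J5=21
Waiting(J5) = turnaround − burst = 21 − 8 = 13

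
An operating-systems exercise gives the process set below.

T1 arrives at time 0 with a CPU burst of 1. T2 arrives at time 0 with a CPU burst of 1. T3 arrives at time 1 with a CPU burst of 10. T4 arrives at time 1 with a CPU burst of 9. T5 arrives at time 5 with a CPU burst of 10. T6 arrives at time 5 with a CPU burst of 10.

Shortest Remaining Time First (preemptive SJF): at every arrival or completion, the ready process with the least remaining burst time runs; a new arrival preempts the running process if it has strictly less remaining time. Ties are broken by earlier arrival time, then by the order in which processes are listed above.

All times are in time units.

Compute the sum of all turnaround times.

95

Schedule: | T1 0-1 | T2 1-2 | T4 2-11 | T3 11-21 | T5 21-31 | T6 31-41 |
Completion: T1=1  T2=2  T3=21  T4=11  T5=31  T6=41
Turnaround = completion − arrival: T1=1, T2=2, T3=20, T4=10, T5=26, T6=36
Total turnaround = 1 + 2 + 20 + 10 + 26 + 36 = 95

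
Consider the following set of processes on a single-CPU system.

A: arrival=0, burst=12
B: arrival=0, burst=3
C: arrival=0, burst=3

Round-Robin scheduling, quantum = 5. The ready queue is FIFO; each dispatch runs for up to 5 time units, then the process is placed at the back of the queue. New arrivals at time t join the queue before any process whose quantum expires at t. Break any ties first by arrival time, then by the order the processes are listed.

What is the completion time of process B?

8

Timeline: | A 0-5 | B 5-8 | C 8-11 | A 11-18 |
Completion: A=18  B=8  C=11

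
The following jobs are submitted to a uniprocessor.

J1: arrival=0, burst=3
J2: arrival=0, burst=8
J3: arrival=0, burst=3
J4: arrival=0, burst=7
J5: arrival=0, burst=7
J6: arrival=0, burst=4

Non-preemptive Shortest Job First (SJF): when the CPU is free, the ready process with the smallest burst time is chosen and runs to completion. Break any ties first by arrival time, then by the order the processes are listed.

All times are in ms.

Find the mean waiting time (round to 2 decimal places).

10.00

Gantt: | J1 0-3 | J3 3-6 | J6 6-10 | J4 10-17 | J5 17-24 | J2 24-32 |
Completion: J1=3  J2=32  J3=6  J4=17  J5=24  J6=10
Turnaround (C−A): J1=3  J2=32  J3=6  J4=17  J5=24  J6=10
Waiting times: J1=0, J2=24, J3=3, J4=10, J5=17, J6=6
Average waiting = (0+24+3+10+17+6) / 6 = 60/6 = 10.00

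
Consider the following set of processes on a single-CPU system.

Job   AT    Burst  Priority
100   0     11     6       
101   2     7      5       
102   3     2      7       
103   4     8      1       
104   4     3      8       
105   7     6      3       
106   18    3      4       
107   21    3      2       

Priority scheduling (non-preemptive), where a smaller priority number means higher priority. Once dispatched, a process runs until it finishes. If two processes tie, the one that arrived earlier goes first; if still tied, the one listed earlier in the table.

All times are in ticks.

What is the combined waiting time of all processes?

133

Gantt: | 100 0-11 | 103 11-19 | 105 19-25 | 107 25-28 | 106 28-31 | 101 31-38 | 102 38-40 | 104 40-43 |
Completion: 100=11  101=38  102=40  103=19  104=43  105=25  106=31  107=28
Waiting = turnaround − burst: 100=0, 101=29, 102=35, 103=7, 104=36, 105=12, 106=10, 107=4
Total waiting = 0 + 29 + 35 + 7 + 36 + 12 + 10 + 4 = 133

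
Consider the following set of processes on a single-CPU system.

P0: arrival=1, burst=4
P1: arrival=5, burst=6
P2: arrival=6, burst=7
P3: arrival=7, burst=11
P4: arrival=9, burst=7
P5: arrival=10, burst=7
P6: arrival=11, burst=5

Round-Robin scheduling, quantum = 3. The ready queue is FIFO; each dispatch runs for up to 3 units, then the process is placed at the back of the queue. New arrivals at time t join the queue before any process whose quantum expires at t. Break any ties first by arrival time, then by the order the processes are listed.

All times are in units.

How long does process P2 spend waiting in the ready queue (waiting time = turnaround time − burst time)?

Timeline: | idle 0-1 | P0 1-5 | P1 5-8 | P2 8-11 | P3 11-14 | P1 14-17 | P4 17-20 | P5 20-23 | P6 23-26 | P2 26-29 | P3 29-32 | P4 32-35 | P5 35-38 | P6 38-40 | P2 40-41 | P3 41-44 | P4 44-45 | P5 45-46 | P3 46-48 |
Completion: P0=5  P1=17  P2=41  P3=48  P4=45  P5=46  P6=40
Turnaround (C−A): P0=4  P1=12  P2=35  P3=41  P4=36  P5=36  P6=29
Waiting(P2) = turnaround − burst = 35 − 7 = 28

28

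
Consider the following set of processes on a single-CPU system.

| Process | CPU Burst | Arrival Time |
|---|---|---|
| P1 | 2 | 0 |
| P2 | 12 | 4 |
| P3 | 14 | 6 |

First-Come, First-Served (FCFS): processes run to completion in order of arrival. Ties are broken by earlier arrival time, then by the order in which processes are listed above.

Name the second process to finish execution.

Gantt: | P1 0-2 | idle 2-4 | P2 4-16 | P3 16-30 |
Completion: P1=2  P2=16  P3=30
Finish order: P1 → P2 → P3

P2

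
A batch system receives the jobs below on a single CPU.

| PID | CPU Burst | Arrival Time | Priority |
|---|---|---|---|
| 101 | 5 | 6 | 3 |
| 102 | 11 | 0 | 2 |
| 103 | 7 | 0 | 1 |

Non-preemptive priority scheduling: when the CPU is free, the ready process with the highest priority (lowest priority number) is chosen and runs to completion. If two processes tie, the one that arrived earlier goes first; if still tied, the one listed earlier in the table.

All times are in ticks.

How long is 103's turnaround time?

7

Timeline: | 103 0-7 | 102 7-18 | 101 18-23 |
Completion: 101=23  102=18  103=7
Turnaround(103) = completion − arrival = 7 − 0 = 7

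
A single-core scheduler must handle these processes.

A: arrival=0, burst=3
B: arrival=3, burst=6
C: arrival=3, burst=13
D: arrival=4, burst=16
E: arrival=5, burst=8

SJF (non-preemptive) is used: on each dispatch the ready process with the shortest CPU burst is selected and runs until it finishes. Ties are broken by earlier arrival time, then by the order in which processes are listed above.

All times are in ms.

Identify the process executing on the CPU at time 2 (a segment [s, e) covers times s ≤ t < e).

A

Gantt: | A 0-3 | B 3-9 | E 9-17 | C 17-30 | D 30-46 |
Completion: A=3  B=9  C=30  D=46  E=17
Turnaround (C−A): A=3  B=6  C=27  D=42  E=12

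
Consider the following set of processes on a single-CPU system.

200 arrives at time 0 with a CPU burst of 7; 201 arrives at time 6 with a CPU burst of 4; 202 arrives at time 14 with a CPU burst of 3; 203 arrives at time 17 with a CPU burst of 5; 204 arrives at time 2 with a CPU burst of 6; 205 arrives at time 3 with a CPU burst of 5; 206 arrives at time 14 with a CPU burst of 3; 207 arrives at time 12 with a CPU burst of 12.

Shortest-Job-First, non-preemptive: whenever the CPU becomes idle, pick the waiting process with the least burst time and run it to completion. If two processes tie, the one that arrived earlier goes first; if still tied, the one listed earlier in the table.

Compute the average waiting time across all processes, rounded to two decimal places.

8.38

Schedule: | 200 0-7 | 201 7-11 | 205 11-16 | 202 16-19 | 206 19-22 | 203 22-27 | 204 27-33 | 207 33-45 |
Completion: 200=7  201=11  202=19  203=27  204=33  205=16  206=22  207=45
Waiting times: 200=0, 201=1, 202=2, 203=5, 204=25, 205=8, 206=5, 207=21
Average waiting = (0+1+2+5+25+8+5+21) / 8 = 67/8 = 8.38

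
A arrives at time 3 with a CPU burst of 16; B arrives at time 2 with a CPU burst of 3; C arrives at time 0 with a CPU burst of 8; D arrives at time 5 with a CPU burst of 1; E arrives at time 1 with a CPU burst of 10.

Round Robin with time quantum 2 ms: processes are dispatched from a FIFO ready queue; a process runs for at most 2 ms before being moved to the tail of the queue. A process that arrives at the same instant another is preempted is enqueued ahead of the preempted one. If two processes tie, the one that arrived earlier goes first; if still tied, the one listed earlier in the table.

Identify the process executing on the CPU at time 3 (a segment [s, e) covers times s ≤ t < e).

Timeline: | C 0-2 | E 2-4 | B 4-6 | C 6-8 | A 8-10 | E 10-12 | D 12-13 | B 13-14 | C 14-16 | A 16-18 | E 18-20 | C 20-22 | A 22-24 | E 24-26 | A 26-28 | E 28-30 | A 30-38 |
Completion: A=38  B=14  C=22  D=13  E=30

E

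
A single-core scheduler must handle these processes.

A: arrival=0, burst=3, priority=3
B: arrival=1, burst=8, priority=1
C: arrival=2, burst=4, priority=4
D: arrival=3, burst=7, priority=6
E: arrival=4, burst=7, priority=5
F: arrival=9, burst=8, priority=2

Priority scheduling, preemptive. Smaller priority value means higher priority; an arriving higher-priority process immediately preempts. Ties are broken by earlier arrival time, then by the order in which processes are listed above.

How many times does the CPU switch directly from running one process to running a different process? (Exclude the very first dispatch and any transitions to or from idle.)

Timeline: | A 0-1 | B 1-9 | F 9-17 | A 17-19 | C 19-23 | E 23-30 | D 30-37 |
Completion: A=19  B=9  C=23  D=37  E=30  F=17
Turnaround (C−A): A=19  B=8  C=21  D=34  E=26  F=8

6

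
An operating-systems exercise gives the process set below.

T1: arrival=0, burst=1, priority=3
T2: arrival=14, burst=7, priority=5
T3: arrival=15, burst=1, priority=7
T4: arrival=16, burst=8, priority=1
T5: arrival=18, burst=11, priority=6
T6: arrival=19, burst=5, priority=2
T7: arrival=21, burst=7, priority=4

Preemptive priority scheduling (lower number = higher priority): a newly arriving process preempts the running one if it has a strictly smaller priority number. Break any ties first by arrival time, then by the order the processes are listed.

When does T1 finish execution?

1

Timeline: | T1 0-1 | idle 1-14 | T2 14-16 | T4 16-24 | T6 24-29 | T7 29-36 | T2 36-41 | T5 41-52 | T3 52-53 |
Completion: T1=1  T2=41  T3=53  T4=24  T5=52  T6=29  T7=36
Turnaround (C−A): T1=1  T2=27  T3=38  T4=8  T5=34  T6=10  T7=15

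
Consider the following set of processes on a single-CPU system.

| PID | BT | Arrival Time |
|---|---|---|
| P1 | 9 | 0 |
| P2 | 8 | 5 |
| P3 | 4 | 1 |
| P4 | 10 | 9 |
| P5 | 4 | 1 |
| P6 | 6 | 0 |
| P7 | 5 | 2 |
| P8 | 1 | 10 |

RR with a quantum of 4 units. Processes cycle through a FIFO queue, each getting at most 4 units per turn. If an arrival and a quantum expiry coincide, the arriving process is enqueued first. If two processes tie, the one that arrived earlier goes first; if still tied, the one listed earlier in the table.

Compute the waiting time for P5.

Timeline: | P1 0-4 | P6 4-8 | P3 8-12 | P5 12-16 | P7 16-20 | P1 20-24 | P2 24-28 | P6 28-30 | P4 30-34 | P8 34-35 | P7 35-36 | P1 36-37 | P2 37-41 | P4 41-47 |
Completion: P1=37  P2=41  P3=12  P4=47  P5=16  P6=30  P7=36  P8=35
Waiting(P5) = turnaround − burst = 15 − 4 = 11

11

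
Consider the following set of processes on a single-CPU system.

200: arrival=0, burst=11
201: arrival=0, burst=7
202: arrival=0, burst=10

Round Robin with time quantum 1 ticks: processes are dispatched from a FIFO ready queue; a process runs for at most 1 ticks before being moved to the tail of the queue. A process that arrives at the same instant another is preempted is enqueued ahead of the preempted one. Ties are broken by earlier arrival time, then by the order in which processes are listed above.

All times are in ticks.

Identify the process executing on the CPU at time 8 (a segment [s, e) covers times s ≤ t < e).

Schedule: | 200 0-1 | 201 1-2 | 202 2-3 | 200 3-4 | 201 4-5 | 202 5-6 | 200 6-7 | 201 7-8 | 202 8-9 | 200 9-10 | 201 10-11 | 202 11-12 | 200 12-13 | 201 13-14 | 202 14-15 | 200 15-16 | 201 16-17 | 202 17-18 | 200 18-19 | 201 19-20 | 202 20-21 | 200 21-22 | 202 22-23 | 200 23-24 | 202 24-25 | 200 25-26 | 202 26-27 | 200 27-28 |
Completion: 200=28  201=20  202=27
Turnaround (C−A): 200=28  201=20  202=27

202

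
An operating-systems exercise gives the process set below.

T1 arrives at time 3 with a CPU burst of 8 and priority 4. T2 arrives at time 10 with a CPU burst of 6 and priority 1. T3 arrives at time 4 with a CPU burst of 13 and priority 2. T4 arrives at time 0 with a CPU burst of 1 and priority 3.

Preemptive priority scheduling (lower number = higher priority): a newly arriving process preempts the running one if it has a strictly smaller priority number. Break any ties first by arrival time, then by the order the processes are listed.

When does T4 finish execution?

Gantt: | T4 0-1 | idle 1-3 | T1 3-4 | T3 4-10 | T2 10-16 | T3 16-23 | T1 23-30 |
Completion: T1=30  T2=16  T3=23  T4=1

1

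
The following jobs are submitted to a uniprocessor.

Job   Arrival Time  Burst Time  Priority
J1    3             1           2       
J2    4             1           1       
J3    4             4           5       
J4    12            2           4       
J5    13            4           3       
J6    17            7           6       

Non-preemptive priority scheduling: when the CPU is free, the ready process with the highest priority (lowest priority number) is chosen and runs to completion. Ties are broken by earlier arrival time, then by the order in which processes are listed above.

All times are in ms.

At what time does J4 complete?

Timeline: | idle 0-3 | J1 3-4 | J2 4-5 | J3 5-9 | idle 9-12 | J4 12-14 | J5 14-18 | J6 18-25 |
Completion: J1=4  J2=5  J3=9  J4=14  J5=18  J6=25
Turnaround (C−A): J1=1  J2=1  J3=5  J4=2  J5=5  J6=8

14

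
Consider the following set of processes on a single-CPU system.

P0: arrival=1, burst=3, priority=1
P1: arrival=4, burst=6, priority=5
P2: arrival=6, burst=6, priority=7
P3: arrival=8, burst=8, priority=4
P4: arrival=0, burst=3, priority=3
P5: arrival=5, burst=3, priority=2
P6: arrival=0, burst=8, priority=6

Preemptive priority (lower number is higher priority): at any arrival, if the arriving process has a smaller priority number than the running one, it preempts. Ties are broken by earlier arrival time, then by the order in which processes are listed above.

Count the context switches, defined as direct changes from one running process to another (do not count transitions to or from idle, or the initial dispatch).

Timeline: | P4 0-1 | P0 1-4 | P4 4-5 | P5 5-8 | P4 8-9 | P3 9-17 | P1 17-23 | P6 23-31 | P2 31-37 |
Completion: P0=4  P1=23  P2=37  P3=17  P4=9  P5=8  P6=31
Turnaround (C−A): P0=3  P1=19  P2=31  P3=9  P4=9  P5=3  P6=31

8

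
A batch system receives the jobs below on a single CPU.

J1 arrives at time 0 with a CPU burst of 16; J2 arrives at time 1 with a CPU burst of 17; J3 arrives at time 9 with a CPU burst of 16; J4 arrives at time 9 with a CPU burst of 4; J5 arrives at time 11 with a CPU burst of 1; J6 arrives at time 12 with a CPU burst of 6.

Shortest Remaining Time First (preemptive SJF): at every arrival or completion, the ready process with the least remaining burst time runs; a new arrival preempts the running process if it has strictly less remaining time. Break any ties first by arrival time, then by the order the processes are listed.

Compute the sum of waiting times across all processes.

74

Gantt: | J1 0-9 | J4 9-11 | J5 11-12 | J4 12-14 | J6 14-20 | J1 20-27 | J3 27-43 | J2 43-60 |
Completion: J1=27  J2=60  J3=43  J4=14  J5=12  J6=20
Turnaround (C−A): J1=27  J2=59  J3=34  J4=5  J5=1  J6=8
Waiting = turnaround − burst: J1=11, J2=42, J3=18, J4=1, J5=0, J6=2
Total waiting = 11 + 42 + 18 + 1 + 0 + 2 = 74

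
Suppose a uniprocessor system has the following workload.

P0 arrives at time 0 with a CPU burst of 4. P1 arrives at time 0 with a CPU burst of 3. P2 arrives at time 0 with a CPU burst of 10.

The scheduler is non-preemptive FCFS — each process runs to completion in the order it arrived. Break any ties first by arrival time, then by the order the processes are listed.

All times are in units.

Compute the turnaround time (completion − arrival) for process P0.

4

Gantt: | P0 0-4 | P1 4-7 | P2 7-17 |
Completion: P0=4  P1=7  P2=17
Turnaround(P0) = completion − arrival = 4 − 0 = 4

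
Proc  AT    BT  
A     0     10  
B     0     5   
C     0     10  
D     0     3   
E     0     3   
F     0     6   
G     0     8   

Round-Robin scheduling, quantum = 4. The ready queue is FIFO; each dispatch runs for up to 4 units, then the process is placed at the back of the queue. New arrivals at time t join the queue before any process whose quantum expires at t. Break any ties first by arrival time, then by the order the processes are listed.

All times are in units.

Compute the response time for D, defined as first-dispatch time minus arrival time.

12

Gantt: | A 0-4 | B 4-8 | C 8-12 | D 12-15 | E 15-18 | F 18-22 | G 22-26 | A 26-30 | B 30-31 | C 31-35 | F 35-37 | G 37-41 | A 41-43 | C 43-45 |
Completion: A=43  B=31  C=45  D=15  E=18  F=37  G=41
Turnaround (C−A): A=43  B=31  C=45  D=15  E=18  F=37  G=41
Response(D) = first start − arrival = 12 − 0 = 12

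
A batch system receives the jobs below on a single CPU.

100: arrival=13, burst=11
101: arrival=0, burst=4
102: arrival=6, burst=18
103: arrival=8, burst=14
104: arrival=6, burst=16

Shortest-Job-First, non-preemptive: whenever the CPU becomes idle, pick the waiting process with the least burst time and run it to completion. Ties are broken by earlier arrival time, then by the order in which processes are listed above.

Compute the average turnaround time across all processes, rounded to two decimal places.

Schedule: | 101 0-4 | idle 4-6 | 104 6-22 | 100 22-33 | 103 33-47 | 102 47-65 |
Completion: 100=33  101=4  102=65  103=47  104=22
Turnaround (C−A): 100=20  101=4  102=59  103=39  104=16
Turnaround times: 100=20, 101=4, 102=59, 103=39, 104=16
Average turnaround = (20+4+59+39+16) / 5 = 138/5 = 27.60

27.60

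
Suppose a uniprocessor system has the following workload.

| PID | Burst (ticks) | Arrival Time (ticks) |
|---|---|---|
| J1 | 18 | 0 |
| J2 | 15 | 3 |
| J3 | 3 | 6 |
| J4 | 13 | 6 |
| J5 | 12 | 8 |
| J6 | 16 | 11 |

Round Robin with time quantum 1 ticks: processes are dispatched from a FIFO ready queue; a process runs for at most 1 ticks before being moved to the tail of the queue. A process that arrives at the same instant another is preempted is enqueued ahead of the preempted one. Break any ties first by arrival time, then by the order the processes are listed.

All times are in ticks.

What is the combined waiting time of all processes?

268

Gantt: | J1 0-3 | J2 3-4 | J1 4-5 | J2 5-6 | J1 6-7 | J3 7-8 | J4 8-9 | J2 9-10 | J1 10-11 | J5 11-12 | J3 12-13 | J4 13-14 | J2 14-15 | J6 15-16 | J1 16-17 | J5 17-18 | J3 18-19 | J4 19-20 | J2 20-21 | J6 21-22 | J1 22-23 | J5 23-24 | J4 24-25 | J2 25-26 | J6 26-27 | J1 27-28 | J5 28-29 | J4 29-30 | J2 30-31 | J6 31-32 | J1 32-33 | J5 33-34 | J4 34-35 | J2 35-36 | J6 36-37 | J1 37-38 | J5 38-39 | J4 39-40 | J2 40-41 | J6 41-42 | J1 42-43 | J5 43-44 | J4 44-45 | J2 45-46 | J6 46-47 | J1 47-48 | J5 48-49 | J4 49-50 | J2 50-51 | J6 51-52 | J1 52-53 | J5 53-54 | J4 54-55 | J2 55-56 | J6 56-57 | J1 57-58 | J5 58-59 | J4 59-60 | J2 60-61 | J6 61-62 | J1 62-63 | J5 63-64 | J4 64-65 | J2 65-66 | J6 66-67 | J1 67-68 | J5 68-69 | J4 69-70 | J2 70-71 | J6 71-72 | J1 72-73 | J6 73-77 |
Completion: J1=73  J2=71  J3=19  J4=70  J5=69  J6=77
Waiting = turnaround − burst: J1=55, J2=53, J3=10, J4=51, J5=49, J6=50
Total waiting = 55 + 53 + 10 + 51 + 49 + 50 = 268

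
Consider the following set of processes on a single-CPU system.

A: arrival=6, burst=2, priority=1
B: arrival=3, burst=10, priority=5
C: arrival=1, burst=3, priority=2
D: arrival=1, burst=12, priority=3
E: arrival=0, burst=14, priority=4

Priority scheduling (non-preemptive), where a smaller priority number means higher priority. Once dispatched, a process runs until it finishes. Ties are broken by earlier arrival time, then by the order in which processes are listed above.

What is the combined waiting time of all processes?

Gantt: | E 0-14 | A 14-16 | C 16-19 | D 19-31 | B 31-41 |
Completion: A=16  B=41  C=19  D=31  E=14
Turnaround (C−A): A=10  B=38  C=18  D=30  E=14
Waiting = turnaround − burst: A=8, B=28, C=15, D=18, E=0
Total waiting = 8 + 28 + 15 + 18 + 0 = 69

69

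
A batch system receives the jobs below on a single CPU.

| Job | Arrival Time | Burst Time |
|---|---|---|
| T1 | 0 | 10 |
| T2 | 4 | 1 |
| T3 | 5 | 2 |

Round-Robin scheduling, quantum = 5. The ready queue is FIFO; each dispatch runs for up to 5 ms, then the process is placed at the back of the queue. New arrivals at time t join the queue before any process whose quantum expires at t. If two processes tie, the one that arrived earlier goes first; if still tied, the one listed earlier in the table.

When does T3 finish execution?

Schedule: | T1 0-5 | T2 5-6 | T3 6-8 | T1 8-13 |
Completion: T1=13  T2=6  T3=8

8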